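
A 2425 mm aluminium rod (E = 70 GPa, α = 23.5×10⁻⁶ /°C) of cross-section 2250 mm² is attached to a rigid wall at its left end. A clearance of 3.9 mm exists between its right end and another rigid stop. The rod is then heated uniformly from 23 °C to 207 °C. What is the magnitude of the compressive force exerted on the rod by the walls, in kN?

Unrestrained expansion: δ_free = αΔT L = 23.5×10⁻⁶ × 184 × 2425 = 10.49 mm.
The gap closes (δ_free > 3.9 mm) and the wall then resists a further 10.49 − 3.9 = 6.586 mm of expansion.
That suppressed elongation corresponds to σ = E·Δ/L = 70×10³ × 6.586/2425 = 190.1 MPa.
Force on the wall = σA = 190.1 × 2250 mm² = 427.7 kN.

P ≈ 428 kN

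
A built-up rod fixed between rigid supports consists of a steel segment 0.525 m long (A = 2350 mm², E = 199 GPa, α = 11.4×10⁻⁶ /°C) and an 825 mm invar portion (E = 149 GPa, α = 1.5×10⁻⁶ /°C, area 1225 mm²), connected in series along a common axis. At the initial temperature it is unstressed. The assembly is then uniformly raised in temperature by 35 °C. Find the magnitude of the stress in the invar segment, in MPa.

Free thermal expansion of the whole bar: Σ αᵢΔT Lᵢ = 11.4×10⁻⁶×35×525 + 1.5×10⁻⁶×35×825 = 0.2528 mm.
The walls prevent any net length change, so an axial force P (same in every segment) develops. Compatibility: P · Σ Lᵢ/(AᵢEᵢ) = δ_free.
Σ Lᵢ/(AᵢEᵢ) = 525/(2350×199×10³) + 825/(1225×149×10³) = 5.643×10⁻⁶ mm/N.
Hence P = δ_free / Σ(L/AE) = 0.2528/5.643×10⁻⁶ = 44.8 kN (compressive).
σ_{invar} = P / A = 44800 / 1225 = 36.57 MPa.

σ ≈ 36.6 MPa (compressive)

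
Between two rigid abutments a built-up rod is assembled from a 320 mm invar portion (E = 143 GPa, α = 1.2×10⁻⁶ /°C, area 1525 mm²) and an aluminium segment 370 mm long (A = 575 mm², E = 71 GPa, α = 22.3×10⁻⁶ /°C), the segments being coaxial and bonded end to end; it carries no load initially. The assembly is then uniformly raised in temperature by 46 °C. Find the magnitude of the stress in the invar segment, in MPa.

σ ≈ 24.7 MPa (compressive)

If the supports were absent, the total length change would be Σ αᵢΔT Lᵢ = 1.2×10⁻⁶×46×320 + 22.3×10⁻⁶×46×370 = 0.3972 mm.
Since the ends are fixed, an axial force P builds up, equal in every segment, with P · Σ Lᵢ/(AᵢEᵢ) = δ_free.
The series flexibility is Σ Lᵢ/(AᵢEᵢ) = 320/(1525×143×10³) + 370/(575×71×10³) = 1.053×10⁻⁵ mm/N.
Hence P = δ_free / Σ(L/AE) = 0.3972/1.053×10⁻⁵ = 37.72 kN (compressive).
σ_{invar} = P / A = 37720 / 1525 = 24.73 MPa.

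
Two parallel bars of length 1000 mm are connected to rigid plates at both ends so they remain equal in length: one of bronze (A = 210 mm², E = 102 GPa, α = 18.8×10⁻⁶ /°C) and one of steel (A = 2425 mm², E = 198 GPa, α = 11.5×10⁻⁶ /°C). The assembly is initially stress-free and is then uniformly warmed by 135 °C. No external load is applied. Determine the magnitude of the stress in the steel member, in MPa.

Equilibrium of a rigid end plate with no external load gives equal and opposite internal forces ±P in the two members. Since α_{bronze} > α_{steel}, heating drives the bronze into compression and the steel into tension.
Compatibility of the two members (thermal + elastic change equal): (α₁ − α₂)ΔT = P·[1/(A₁E₁) + 1/(A₂E₂)].
|α₁ − α₂|·ΔT = 7.3×10⁻⁶ × 135 = 0.0009855.
1/(A₁E₁) + 1/(A₂E₂) = 1/(210×102×10³) + 1/(2425×198×10³) = 4.877×10⁻⁸ N⁻¹.
So P = 0.0009855 / 4.877×10⁻⁸ = 20.21 kN.
σ_{steel} = P/A₂ = 20210/2425 = 8.333 MPa, tensile.

σ ≈ 8.33 MPa (tensile)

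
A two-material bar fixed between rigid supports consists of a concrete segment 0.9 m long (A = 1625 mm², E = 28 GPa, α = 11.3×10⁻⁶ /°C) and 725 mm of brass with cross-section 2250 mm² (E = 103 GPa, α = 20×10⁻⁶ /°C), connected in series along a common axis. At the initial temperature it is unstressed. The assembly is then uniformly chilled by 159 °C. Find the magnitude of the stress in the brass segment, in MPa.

With the walls removed the bar would change length by δ_free = Σ αᵢΔT Lᵢ = 11.3×10⁻⁶×159×900 + 20×10⁻⁶×159×725 = 3.923 mm.
The walls prevent any net length change, so an axial force P (same in every segment) develops. Compatibility: P · Σ Lᵢ/(AᵢEᵢ) = δ_free.
The series flexibility is Σ Lᵢ/(AᵢEᵢ) = 900/(1625×28×10³) + 725/(2250×103×10³) = 2.291×10⁻⁵ mm/N.
P = 3.923 / 2.291×10⁻⁵ = 171200 N = 171.2 kN, tensile.
σ_{brass} = P / A = 171200 / 2250 = 76.1 MPa.

σ ≈ 76.1 MPa (tensile)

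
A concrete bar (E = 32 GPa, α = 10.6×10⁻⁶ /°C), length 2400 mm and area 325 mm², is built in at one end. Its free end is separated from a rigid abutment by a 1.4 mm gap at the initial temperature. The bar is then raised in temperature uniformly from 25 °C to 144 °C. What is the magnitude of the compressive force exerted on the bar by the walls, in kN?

P ≈ 7.05 kN

Free thermal elongation = αΔT L = 10.6×10⁻⁶ × 119 × 2400 = 3.027 mm.
This exceeds the 1.4 mm gap, so the wall pushes back. The portion of expansion that must be recovered elastically is δ_free − gap = 3.027 − 1.4 = 1.627 mm.
So σ = E(δ_free − g)/L = 32×10³ × 1.627/2400 = 21.7 MPa.
P = σA = 21.7 × 325 = 7.052 kN.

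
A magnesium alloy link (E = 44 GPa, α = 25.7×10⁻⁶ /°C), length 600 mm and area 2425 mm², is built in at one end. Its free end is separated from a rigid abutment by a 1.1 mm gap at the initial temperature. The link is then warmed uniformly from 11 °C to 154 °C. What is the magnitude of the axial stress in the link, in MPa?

σ ≈ 81 MPa (compressive)

Unrestrained expansion: δ_free = αΔT L = 25.7×10⁻⁶ × 143 × 600 = 2.205 mm.
This exceeds the 1.1 mm gap, so the wall pushes back. The portion of expansion that must be recovered elastically is δ_free − gap = 2.205 − 1.1 = 1.105 mm.
So σ = E(δ_free − g)/L = 44×10³ × 1.105/600 = 81.04 MPa.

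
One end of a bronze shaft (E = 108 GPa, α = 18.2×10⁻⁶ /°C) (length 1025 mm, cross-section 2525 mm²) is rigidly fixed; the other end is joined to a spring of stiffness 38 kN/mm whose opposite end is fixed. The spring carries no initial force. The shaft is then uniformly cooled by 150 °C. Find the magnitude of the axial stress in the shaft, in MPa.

σ ≈ 36.8 MPa (tensile)

The unrestrained thermal change is αΔT L = 18.2×10⁻⁶ × 150 × 1025 = 2.798 mm.
With a force P in the spring, the elastic change of the shaft is PL/(AE) and that of the spring is P/k; compatibility requires their sum to equal δ_free.
P [ L/(AE) + 1/k ] = δ_free → P [ 1025/(2525×108×10³) + 1/(38×10³) ] = 2.798.
P = 2.798 / 3.007×10⁻⁵ = 93040 N.
σ = P/A = 93040/2525 = 36.85 MPa.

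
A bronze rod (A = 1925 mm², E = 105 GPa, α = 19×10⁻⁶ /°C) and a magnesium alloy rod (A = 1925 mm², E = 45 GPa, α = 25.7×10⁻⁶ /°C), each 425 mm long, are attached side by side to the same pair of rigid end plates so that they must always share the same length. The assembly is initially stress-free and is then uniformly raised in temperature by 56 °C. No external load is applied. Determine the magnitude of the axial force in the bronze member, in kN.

Equilibrium of a rigid end plate with no external load gives equal and opposite internal forces ±P in the two members. Since α_{magnesium alloy} > α_{bronze}, heating drives the magnesium alloy into compression and the bronze into tension.
Compatibility of the two members (thermal + elastic change equal): (α₁ − α₂)ΔT = P·[1/(A₁E₁) + 1/(A₂E₂)].
|α₁ − α₂|·ΔT = 6.7×10⁻⁶ × 56 = 0.0003752.
1/(A₁E₁) + 1/(A₂E₂) = 1/(1925×105×10³) + 1/(1925×45×10³) = 1.649×10⁻⁸ N⁻¹.
So P = 0.0003752 / 1.649×10⁻⁸ = 22.75 kN.

P ≈ 22.8 kN (tensile in the bronze)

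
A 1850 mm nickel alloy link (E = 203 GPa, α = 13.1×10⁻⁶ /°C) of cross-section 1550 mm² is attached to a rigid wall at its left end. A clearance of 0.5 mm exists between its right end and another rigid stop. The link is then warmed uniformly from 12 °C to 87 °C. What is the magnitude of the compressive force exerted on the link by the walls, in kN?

Free thermal elongation = αΔT L = 13.1×10⁻⁶ × 75 × 1850 = 1.818 mm.
The gap closes (δ_free > 0.5 mm) and the wall then resists a further 1.818 − 0.5 = 1.318 mm of expansion.
So σ = E(δ_free − g)/L = 203×10³ × 1.318/1850 = 144.6 MPa.
P = σA = 144.6 × 1550 = 224.1 kN.

P ≈ 224 kN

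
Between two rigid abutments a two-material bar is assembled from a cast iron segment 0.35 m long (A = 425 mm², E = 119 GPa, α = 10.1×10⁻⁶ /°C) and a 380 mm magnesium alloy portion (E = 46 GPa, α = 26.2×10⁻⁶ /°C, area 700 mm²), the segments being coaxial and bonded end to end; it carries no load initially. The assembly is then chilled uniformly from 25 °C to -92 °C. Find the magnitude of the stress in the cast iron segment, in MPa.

σ ≈ 198 MPa (tensile)

With the walls removed the bar would change length by δ_free = Σ αᵢΔT Lᵢ = 10.1×10⁻⁶×117×350 + 26.2×10⁻⁶×117×380 = 1.578 mm.
The walls prevent any net length change, so an axial force P (same in every segment) develops. Compatibility: P · Σ Lᵢ/(AᵢEᵢ) = δ_free.
The series flexibility is Σ Lᵢ/(AᵢEᵢ) = 350/(425×119×10³) + 380/(700×46×10³) = 1.872×10⁻⁵ mm/N.
Hence P = δ_free / Σ(L/AE) = 1.578/1.872×10⁻⁵ = 84.31 kN (tensile).
σ_{cast iron} = P / A = 84310 / 425 = 198.4 MPa.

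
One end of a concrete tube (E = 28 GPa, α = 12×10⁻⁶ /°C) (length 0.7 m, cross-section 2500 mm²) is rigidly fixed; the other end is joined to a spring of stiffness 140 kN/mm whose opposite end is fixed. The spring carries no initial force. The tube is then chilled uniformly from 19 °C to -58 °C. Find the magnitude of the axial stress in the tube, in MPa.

σ ≈ 15.1 MPa (tensile)

The unrestrained thermal change is αΔT L = 12×10⁻⁶ × 77 × 700 = 0.6468 mm.
With a force P in the spring, the elastic change of the tube is PL/(AE) and that of the spring is P/k; compatibility requires their sum to equal δ_free.
P [ L/(AE) + 1/k ] = δ_free → P [ 700/(2500×28×10³) + 1/(140×10³) ] = 0.6468.
P = 0.6468 / 1.714×10⁻⁵ = 37730 N.
σ = P/A = 37730/2500 = 15.09 MPa.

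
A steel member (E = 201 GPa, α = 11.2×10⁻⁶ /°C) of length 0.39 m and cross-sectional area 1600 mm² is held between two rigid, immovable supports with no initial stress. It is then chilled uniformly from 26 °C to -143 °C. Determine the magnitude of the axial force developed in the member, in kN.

P ≈ 609 kN (tensile)

With zero net strain, σ = E·αΔT = 201 GPa × 11.2×10⁻⁶ × 169 = 380.5 MPa.
Then P = σA = 380.5 × 1600 mm² = 608.7 kN, tensile.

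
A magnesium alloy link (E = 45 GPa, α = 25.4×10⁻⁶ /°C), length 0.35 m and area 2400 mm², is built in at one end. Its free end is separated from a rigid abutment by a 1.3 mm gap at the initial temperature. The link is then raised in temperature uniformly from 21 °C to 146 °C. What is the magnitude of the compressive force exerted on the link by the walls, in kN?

Free thermal elongation = αΔT L = 25.4×10⁻⁶ × 125 × 350 = 1.111 mm.
Since δ_free = 1.11 mm is less than the 1.3 mm gap, the link never touches the wall. No axial force develops.

P ≈ 0 kN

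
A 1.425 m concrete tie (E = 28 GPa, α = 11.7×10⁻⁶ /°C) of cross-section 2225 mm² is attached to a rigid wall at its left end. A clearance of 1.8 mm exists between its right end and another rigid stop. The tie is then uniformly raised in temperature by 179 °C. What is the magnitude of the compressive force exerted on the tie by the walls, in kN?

P ≈ 51.8 kN

Free thermal elongation = αΔT L = 11.7×10⁻⁶ × 179 × 1425 = 2.984 mm.
After closing the 1.8 mm clearance, 2.984 − 1.8 = 1.184 mm of expansion remains to be suppressed by the wall.
So σ = E(δ_free − g)/L = 28×10³ × 1.184/1425 = 23.27 MPa.
P = σA = 23.27 × 2225 = 51.78 kN.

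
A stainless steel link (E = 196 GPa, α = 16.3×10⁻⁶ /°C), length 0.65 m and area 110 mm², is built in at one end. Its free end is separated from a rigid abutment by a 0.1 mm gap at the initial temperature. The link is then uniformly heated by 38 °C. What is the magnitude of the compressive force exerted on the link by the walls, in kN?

P ≈ 10 kN

Unrestrained expansion: δ_free = αΔT L = 16.3×10⁻⁶ × 38 × 650 = 0.4026 mm.
The gap closes (δ_free > 0.1 mm) and the wall then resists a further 0.4026 − 0.1 = 0.3026 mm of expansion.
That suppressed elongation corresponds to σ = E·Δ/L = 196×10³ × 0.3026/650 = 91.25 MPa.
Force on the wall = σA = 91.25 × 110 mm² = 10.04 kN.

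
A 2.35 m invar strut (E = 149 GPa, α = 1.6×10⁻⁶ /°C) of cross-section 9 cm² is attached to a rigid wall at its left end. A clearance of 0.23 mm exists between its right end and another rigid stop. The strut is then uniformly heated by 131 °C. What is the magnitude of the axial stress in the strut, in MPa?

Unrestrained expansion: δ_free = αΔT L = 1.6×10⁻⁶ × 131 × 2350 = 0.4926 mm.
This exceeds the 0.23 mm gap, so the wall pushes back. The portion of expansion that must be recovered elastically is δ_free − gap = 0.4926 − 0.23 = 0.2626 mm.
That suppressed elongation corresponds to σ = E·Δ/L = 149×10³ × 0.2626/2350 = 16.65 MPa.

σ ≈ 16.6 MPa (compressive)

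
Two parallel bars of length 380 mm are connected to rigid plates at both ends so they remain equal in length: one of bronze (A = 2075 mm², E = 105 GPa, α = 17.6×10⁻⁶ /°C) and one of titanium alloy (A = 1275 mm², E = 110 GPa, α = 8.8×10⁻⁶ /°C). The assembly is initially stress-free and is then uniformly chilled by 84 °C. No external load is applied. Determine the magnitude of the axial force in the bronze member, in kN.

P ≈ 63.1 kN (tensile in the bronze)

Both members must finish at the same length. With the larger α, the bronze tends to over-contract; the plates restrain it, putting the bronze in tension and the titanium alloy in compression. With no external load the two internal forces are equal and opposite, magnitude P.
Equating the net (thermal + elastic) strains gives |α₁ − α₂|·ΔT = P·[1/(A₁E₁) + 1/(A₂E₂)].
|α₁ − α₂|·ΔT = 8.8×10⁻⁶ × 84 = 0.0007392.
1/(A₁E₁) + 1/(A₂E₂) = 1/(2075×105×10³) + 1/(1275×110×10³) = 1.172×10⁻⁸ N⁻¹.
P = 0.0007392 / 1.172×10⁻⁸ = 63070 N = 63.07 kN.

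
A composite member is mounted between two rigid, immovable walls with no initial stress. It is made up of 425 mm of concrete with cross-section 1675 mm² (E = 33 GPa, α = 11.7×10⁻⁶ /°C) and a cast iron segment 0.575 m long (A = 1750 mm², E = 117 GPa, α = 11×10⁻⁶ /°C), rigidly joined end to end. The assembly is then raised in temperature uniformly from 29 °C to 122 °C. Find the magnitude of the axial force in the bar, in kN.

With the walls removed the bar would change length by δ_free = Σ αᵢΔT Lᵢ = 11.7×10⁻⁶×93×425 + 11×10⁻⁶×93×575 = 1.051 mm.
Since the ends are fixed, an axial force P builds up, equal in every segment, with P · Σ Lᵢ/(AᵢEᵢ) = δ_free.
The series flexibility is Σ Lᵢ/(AᵢEᵢ) = 425/(1675×33×10³) + 575/(1750×117×10³) = 1.05×10⁻⁵ mm/N.
Hence P = δ_free / Σ(L/AE) = 1.051/1.05×10⁻⁵ = 100.1 kN (compressive).

P ≈ 100 kN (compressive)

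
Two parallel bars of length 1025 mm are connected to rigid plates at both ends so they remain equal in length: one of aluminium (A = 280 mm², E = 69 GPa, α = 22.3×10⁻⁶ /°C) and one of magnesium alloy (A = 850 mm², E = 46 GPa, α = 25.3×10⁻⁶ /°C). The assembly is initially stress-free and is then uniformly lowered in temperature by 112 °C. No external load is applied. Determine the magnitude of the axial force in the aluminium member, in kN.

Both members must finish at the same length. With the larger α, the magnesium alloy tends to over-contract; the plates restrain it, putting the magnesium alloy in tension and the aluminium in compression. With no external load the two internal forces are equal and opposite, magnitude P.
Compatibility of the two members (thermal + elastic change equal): (α₁ − α₂)ΔT = P·[1/(A₁E₁) + 1/(A₂E₂)].
|α₁ − α₂|·ΔT = 3×10⁻⁶ × 112 = 0.000336.
1/(A₁E₁) + 1/(A₂E₂) = 1/(280×69×10³) + 1/(850×46×10³) = 7.734×10⁻⁸ N⁻¹.
So P = 0.000336 / 7.734×10⁻⁸ = 4.345 kN.

P ≈ 4.34 kN (compressive in the aluminium)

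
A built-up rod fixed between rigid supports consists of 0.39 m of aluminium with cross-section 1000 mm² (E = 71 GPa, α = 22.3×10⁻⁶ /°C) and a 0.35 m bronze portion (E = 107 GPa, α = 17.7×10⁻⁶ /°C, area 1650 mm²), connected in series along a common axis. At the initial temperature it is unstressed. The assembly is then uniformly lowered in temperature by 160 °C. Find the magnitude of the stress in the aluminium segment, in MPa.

σ ≈ 319 MPa (tensile)

With the walls removed the bar would change length by δ_free = Σ αᵢΔT Lᵢ = 22.3×10⁻⁶×160×390 + 17.7×10⁻⁶×160×350 = 2.383 mm.
The walls prevent any net length change, so an axial force P (same in every segment) develops. Compatibility: P · Σ Lᵢ/(AᵢEᵢ) = δ_free.
Σ Lᵢ/(AᵢEᵢ) = 390/(1000×71×10³) + 350/(1650×107×10³) = 7.475×10⁻⁶ mm/N.
So P = 2.383 / 7.475×10⁻⁶ = 318.7 kN, tensile.
σ_{aluminium} = P / A = 318700 / 1000 = 318.7 MPa.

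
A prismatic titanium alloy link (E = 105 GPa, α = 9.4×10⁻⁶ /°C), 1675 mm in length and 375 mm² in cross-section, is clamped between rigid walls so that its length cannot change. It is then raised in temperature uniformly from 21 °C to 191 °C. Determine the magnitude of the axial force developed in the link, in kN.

P ≈ 62.9 kN (compressive)

With zero net strain, σ = E·αΔT = 105 GPa × 9.4×10⁻⁶ × 170 = 167.8 MPa.
Axial force P = σA = 167.8 × 375 = 62920 N = 62.92 kN, compressive.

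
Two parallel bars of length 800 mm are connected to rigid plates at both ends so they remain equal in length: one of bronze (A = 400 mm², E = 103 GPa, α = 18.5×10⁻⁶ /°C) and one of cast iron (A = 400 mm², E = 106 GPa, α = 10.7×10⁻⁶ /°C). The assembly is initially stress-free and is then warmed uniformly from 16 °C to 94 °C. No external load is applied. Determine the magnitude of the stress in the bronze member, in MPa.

Both members must finish at the same length. With the larger α, the bronze tends to over-expand; the plates restrain it, putting the bronze in compression and the cast iron in tension. With no external load the two internal forces are equal and opposite, magnitude P.
Equating the net (thermal + elastic) strains gives |α₁ − α₂|·ΔT = P·[1/(A₁E₁) + 1/(A₂E₂)].
|α₁ − α₂|·ΔT = 7.8×10⁻⁶ × 78 = 0.0006084.
1/(A₁E₁) + 1/(A₂E₂) = 1/(400×103×10³) + 1/(400×106×10³) = 4.786×10⁻⁸ N⁻¹.
P = 0.0006084 / 4.786×10⁻⁸ = 12710 N = 12.71 kN.
σ_{bronze} = P/A₁ = 12710/400 = 31.78 MPa, compressive.

σ ≈ 31.8 MPa (compressive)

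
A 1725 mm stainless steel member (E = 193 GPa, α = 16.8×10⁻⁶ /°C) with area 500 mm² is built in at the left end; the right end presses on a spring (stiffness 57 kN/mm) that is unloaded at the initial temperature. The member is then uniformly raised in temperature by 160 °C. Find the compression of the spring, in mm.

δ ≈ 2.3 mm

Free thermal expansion: δ_free = αΔT L = 16.8×10⁻⁶ × 160 × 1725 = 4.637 mm.
Let P be the compressive force at the spring. The member shortens elastically by PL/(AE) and the spring compresses by P/k; together these equal δ_free.
P [ L/(AE) + 1/k ] = δ_free → P [ 1725/(500×193×10³) + 1/(57×10³) ] = 4.637.
P = 4.637 / 3.542×10⁻⁵ = 130900 N.
Spring compression = P/k = 130900/(57×10³) = 2.297 mm.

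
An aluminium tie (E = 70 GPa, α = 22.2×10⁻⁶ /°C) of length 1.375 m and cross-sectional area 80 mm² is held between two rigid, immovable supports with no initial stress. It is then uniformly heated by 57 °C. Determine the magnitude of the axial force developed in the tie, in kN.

P ≈ 7.09 kN (compressive)

The ends cannot move, so σ = EαΔT = 70×10³ × 22.2×10⁻⁶ × 57 = 88.58 MPa.
P = AEαΔT = 80 × 70×10³ × 22.2×10⁻⁶ × 57 = 7.086 kN (compressive).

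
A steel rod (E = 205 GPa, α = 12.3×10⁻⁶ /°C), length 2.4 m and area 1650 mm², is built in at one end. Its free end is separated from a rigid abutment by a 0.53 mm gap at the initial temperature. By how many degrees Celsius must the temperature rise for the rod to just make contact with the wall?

Contact occurs when the free expansion equals the gap: αΔT L = 0.53 mm.
So ΔT = g/(αL) = 0.53/(12.3×10⁻⁶ × 2400) = 17.95 °C.

ΔT ≈ 18 °C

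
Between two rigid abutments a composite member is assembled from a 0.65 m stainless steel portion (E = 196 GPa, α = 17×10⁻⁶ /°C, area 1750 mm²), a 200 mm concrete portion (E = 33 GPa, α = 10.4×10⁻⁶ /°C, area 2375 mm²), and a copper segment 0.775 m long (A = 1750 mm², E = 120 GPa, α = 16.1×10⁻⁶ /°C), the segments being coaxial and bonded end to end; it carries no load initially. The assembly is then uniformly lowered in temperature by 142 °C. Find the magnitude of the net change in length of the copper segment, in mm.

|ΔL| ≈ 0.123 mm

Free thermal contraction of the whole bar: Σ αᵢΔT Lᵢ = 17×10⁻⁶×142×650 + 10.4×10⁻⁶×142×200 + 16.1×10⁻⁶×142×775 = 3.636 mm.
The rigid supports impose zero overall length change; the single axial force P common to all segments must satisfy P Σ Lᵢ/(AᵢEᵢ) = δ_free.
Σ Lᵢ/(AᵢEᵢ) = 650/(1750×196×10³) + 200/(2375×33×10³) + 775/(1750×120×10³) = 8.137×10⁻⁶ mm/N.
Hence P = δ_free / Σ(L/AE) = 3.636/8.137×10⁻⁶ = 446.9 kN (tensile).
For the copper segment, free thermal change = 16.1×10⁻⁶×142×775 = 1.772 mm and elastic change from P = 446900×775/(1750×120×10³) = 1.649 mm; these oppose, so the net change is 0.123 mm (segment shortens).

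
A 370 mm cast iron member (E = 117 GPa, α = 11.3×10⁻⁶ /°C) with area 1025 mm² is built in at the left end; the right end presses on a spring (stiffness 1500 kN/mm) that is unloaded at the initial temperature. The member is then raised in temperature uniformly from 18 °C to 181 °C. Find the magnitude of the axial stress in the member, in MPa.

σ ≈ 177 MPa (compressive)

If the spring were absent the member would lengthen by αΔT L = 11.3×10⁻⁶ × 163 × 370 = 0.6815 mm.
With a force P in the spring, the elastic change of the member is PL/(AE) and that of the spring is P/k; compatibility requires their sum to equal δ_free.
P [ L/(AE) + 1/k ] = δ_free → P [ 370/(1025×117×10³) + 1/(1500×10³) ] = 0.6815.
P = 0.6815 / 3.752×10⁻⁶ = 181600 N.
σ = P/A = 181600/1025 = 177.2 MPa.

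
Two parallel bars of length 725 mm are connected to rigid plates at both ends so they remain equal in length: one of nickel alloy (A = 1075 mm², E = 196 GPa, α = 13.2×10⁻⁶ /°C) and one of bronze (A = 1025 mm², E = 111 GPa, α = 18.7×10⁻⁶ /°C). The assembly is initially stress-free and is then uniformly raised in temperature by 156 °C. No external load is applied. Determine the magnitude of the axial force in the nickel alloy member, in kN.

The bronze has the larger α, so on heating it would change length more than the nickel alloy if both were free. The rigid plates force a common final length, so the bronze is put into compression and the nickel alloy into tension, with equal and opposite forces P (no external load).
Compatibility of the two members (thermal + elastic change equal): (α₁ − α₂)ΔT = P·[1/(A₁E₁) + 1/(A₂E₂)].
|α₁ − α₂|·ΔT = 5.5×10⁻⁶ × 156 = 0.000858.
1/(A₁E₁) + 1/(A₂E₂) = 1/(1075×196×10³) + 1/(1025×111×10³) = 1.354×10⁻⁸ N⁻¹.
P = 0.000858 / 1.354×10⁻⁸ = 63390 N = 63.39 kN.

P ≈ 63.4 kN (tensile in the nickel alloy)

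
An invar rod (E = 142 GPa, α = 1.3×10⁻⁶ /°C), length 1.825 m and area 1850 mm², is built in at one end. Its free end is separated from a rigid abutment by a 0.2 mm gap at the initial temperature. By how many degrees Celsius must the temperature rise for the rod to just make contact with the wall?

ΔT ≈ 84.3 °C

Contact occurs when the free expansion equals the gap: αΔT L = 0.2 mm.
So ΔT = g/(αL) = 0.2/(1.3×10⁻⁶ × 1825) = 84.3 °C.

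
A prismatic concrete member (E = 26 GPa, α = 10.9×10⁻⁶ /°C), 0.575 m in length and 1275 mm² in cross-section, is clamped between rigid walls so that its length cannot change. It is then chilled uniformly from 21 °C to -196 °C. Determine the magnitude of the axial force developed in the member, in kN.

P ≈ 78.4 kN (tensile)

Full restraint means ε = 0, so the stress is σ = EαΔT = 26×10³ × 10.9×10⁻⁶ × 217 = 61.5 MPa.
Axial force P = σA = 61.5 × 1275 = 78410 N = 78.41 kN, tensile.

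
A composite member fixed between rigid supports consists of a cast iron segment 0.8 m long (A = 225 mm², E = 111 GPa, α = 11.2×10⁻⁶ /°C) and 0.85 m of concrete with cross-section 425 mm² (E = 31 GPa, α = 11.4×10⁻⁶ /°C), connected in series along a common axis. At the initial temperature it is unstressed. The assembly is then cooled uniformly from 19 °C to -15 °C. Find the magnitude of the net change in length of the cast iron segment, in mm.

|ΔL| ≈ 0.0943 mm

With the walls removed the bar would change length by δ_free = Σ αᵢΔT Lᵢ = 11.2×10⁻⁶×34×800 + 11.4×10⁻⁶×34×850 = 0.6341 mm.
The rigid supports impose zero overall length change; the single axial force P common to all segments must satisfy P Σ Lᵢ/(AᵢEᵢ) = δ_free.
Σ Lᵢ/(AᵢEᵢ) = 800/(225×111×10³) + 850/(425×31×10³) = 9.655×10⁻⁵ mm/N.
So P = 0.6341 / 9.655×10⁻⁵ = 6.568 kN, tensile.
For the cast iron segment, free thermal change = 11.2×10⁻⁶×34×800 = 0.3046 mm and elastic change from P = 6568×800/(225×111×10³) = 0.2104 mm; these oppose, so the net change is 0.0943 mm (segment shortens).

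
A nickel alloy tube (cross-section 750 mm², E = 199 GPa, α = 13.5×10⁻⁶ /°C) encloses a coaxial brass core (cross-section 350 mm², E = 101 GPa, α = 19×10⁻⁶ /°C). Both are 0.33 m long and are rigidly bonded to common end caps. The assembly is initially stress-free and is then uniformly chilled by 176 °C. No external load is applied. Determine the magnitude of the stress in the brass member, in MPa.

The brass has the larger α, so on cooling it would change length more than the nickel alloy if both were free. The rigid plates force a common final length, so the brass is put into tension and the nickel alloy into compression, with equal and opposite forces P (no external load).
Setting the final lengths equal and cancelling L: (α₁ − α₂)ΔT = P/(A₁E₁) + P/(A₂E₂).
|α₁ − α₂|·ΔT = 5.5×10⁻⁶ × 176 = 0.000968.
1/(A₁E₁) + 1/(A₂E₂) = 1/(750×199×10³) + 1/(350×101×10³) = 3.499×10⁻⁸ N⁻¹.
P = 0.000968 / 3.499×10⁻⁸ = 27670 N = 27.67 kN.
σ_{brass} = P/A₂ = 27670/350 = 79.05 MPa, tensile.

σ ≈ 79 MPa (tensile)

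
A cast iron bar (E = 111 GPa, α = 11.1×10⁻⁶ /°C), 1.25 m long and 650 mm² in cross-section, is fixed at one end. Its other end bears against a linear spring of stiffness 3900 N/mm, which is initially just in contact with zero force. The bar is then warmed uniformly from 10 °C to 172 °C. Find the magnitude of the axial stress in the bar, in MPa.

σ ≈ 12.6 MPa (compressive)

Free thermal expansion: δ_free = αΔT L = 11.1×10⁻⁶ × 162 × 1250 = 2.248 mm.
Let P be the compressive force at the spring. The bar shortens elastically by PL/(AE) and the spring compresses by P/k; together these equal δ_free.
So P = δ_free / [L/(AE) + 1/k] = 2.248 / [ 1250/(650×111×10³) + 1/(3900) ].
P = 2.248 / 0.0002737 = 8211 N.
σ = P/A = 8211/650 = 12.63 MPa.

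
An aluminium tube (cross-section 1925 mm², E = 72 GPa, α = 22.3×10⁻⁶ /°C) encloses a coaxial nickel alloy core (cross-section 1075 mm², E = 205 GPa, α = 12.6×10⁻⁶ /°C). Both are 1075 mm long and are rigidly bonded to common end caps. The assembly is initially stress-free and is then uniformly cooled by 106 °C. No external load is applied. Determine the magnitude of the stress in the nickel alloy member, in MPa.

Both members must finish at the same length. With the larger α, the aluminium tends to over-contract; the plates restrain it, putting the aluminium in tension and the nickel alloy in compression. With no external load the two internal forces are equal and opposite, magnitude P.
Equating the net (thermal + elastic) strains gives |α₁ − α₂|·ΔT = P·[1/(A₁E₁) + 1/(A₂E₂)].
|α₁ − α₂|·ΔT = 9.7×10⁻⁶ × 106 = 0.001028.
1/(A₁E₁) + 1/(A₂E₂) = 1/(1925×72×10³) + 1/(1075×205×10³) = 1.175×10⁻⁸ N⁻¹.
So P = 0.001028 / 1.175×10⁻⁸ = 87.49 kN.
σ_{nickel alloy} = P/A₂ = 87490/1075 = 81.38 MPa, compressive.

σ ≈ 81.4 MPa (compressive)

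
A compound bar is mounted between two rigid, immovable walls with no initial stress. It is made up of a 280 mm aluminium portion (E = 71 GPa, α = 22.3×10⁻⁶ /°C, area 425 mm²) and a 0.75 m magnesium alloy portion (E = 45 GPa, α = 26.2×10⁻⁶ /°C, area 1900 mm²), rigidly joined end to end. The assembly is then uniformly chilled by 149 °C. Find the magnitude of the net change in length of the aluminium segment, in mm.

Free thermal contraction of the whole bar: Σ αᵢΔT Lᵢ = 22.3×10⁻⁶×149×280 + 26.2×10⁻⁶×149×750 = 3.858 mm.
The rigid supports impose zero overall length change; the single axial force P common to all segments must satisfy P Σ Lᵢ/(AᵢEᵢ) = δ_free.
Σ Lᵢ/(AᵢEᵢ) = 280/(425×71×10³) + 750/(1900×45×10³) = 1.805×10⁻⁵ mm/N.
Hence P = δ_free / Σ(L/AE) = 3.858/1.805×10⁻⁵ = 213.7 kN (tensile).
For the aluminium segment, free thermal change = 22.3×10⁻⁶×149×280 = 0.9304 mm and elastic change from P = 213700×280/(425×71×10³) = 1.983 mm; these oppose, so the net change is 1.05 mm (segment lengthens).

|ΔL| ≈ 1.05 mm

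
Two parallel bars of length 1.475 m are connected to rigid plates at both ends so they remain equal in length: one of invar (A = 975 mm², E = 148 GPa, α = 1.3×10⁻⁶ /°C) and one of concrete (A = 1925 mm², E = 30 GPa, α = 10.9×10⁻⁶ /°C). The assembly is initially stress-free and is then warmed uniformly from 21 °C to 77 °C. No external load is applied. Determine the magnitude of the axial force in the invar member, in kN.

Equilibrium of a rigid end plate with no external load gives equal and opposite internal forces ±P in the two members. Since α_{concrete} > α_{invar}, heating drives the concrete into compression and the invar into tension.
Equating the net (thermal + elastic) strains gives |α₁ − α₂|·ΔT = P·[1/(A₁E₁) + 1/(A₂E₂)].
|α₁ − α₂|·ΔT = 9.6×10⁻⁶ × 56 = 0.0005376.
1/(A₁E₁) + 1/(A₂E₂) = 1/(975×148×10³) + 1/(1925×30×10³) = 2.425×10⁻⁸ N⁻¹.
P = 0.0005376 / 2.425×10⁻⁸ = 22170 N = 22.17 kN.

P ≈ 22.2 kN (tensile in the invar)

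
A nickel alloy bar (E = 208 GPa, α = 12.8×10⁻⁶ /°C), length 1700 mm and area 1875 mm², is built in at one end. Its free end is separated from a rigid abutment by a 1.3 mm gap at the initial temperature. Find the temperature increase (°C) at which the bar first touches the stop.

ΔT ≈ 59.7 °C

The gap closes when αΔT L = 1.3 mm, since the bar is still unstressed at that instant.
ΔT = 1.3 / (12.8×10⁻⁶ × 1700) = 59.74 °C.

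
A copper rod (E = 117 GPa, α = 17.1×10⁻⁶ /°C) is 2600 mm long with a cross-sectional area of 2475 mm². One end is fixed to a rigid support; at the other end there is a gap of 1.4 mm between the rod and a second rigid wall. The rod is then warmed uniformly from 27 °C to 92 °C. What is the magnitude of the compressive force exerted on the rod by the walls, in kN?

Free thermal elongation = αΔT L = 17.1×10⁻⁶ × 65 × 2600 = 2.89 mm.
This exceeds the 1.4 mm gap, so the wall pushes back. The portion of expansion that must be recovered elastically is δ_free − gap = 2.89 − 1.4 = 1.49 mm.
Compatibility: PL/(AE) = 1.49 mm, so σ = P/A = E × (1.49/2600) = 67.05 MPa.
P = σA = 67.05 × 2475 = 165.9 kN.

P ≈ 166 kN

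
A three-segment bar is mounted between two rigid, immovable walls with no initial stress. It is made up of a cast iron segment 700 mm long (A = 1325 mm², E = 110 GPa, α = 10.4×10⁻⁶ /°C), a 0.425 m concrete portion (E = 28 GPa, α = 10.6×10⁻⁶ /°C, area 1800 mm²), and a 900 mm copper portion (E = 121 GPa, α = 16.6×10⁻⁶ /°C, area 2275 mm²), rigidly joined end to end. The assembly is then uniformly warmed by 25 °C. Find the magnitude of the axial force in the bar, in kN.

With the walls removed the bar would change length by δ_free = Σ αᵢΔT Lᵢ = 10.4×10⁻⁶×25×700 + 10.6×10⁻⁶×25×425 + 16.6×10⁻⁶×25×900 = 0.6681 mm.
Since the ends are fixed, an axial force P builds up, equal in every segment, with P · Σ Lᵢ/(AᵢEᵢ) = δ_free.
The series flexibility is Σ Lᵢ/(AᵢEᵢ) = 700/(1325×110×10³) + 425/(1800×28×10³) + 900/(2275×121×10³) = 1.65×10⁻⁵ mm/N.
Hence P = δ_free / Σ(L/AE) = 0.6681/1.65×10⁻⁵ = 40.48 kN (compressive).

P ≈ 40.5 kN (compressive)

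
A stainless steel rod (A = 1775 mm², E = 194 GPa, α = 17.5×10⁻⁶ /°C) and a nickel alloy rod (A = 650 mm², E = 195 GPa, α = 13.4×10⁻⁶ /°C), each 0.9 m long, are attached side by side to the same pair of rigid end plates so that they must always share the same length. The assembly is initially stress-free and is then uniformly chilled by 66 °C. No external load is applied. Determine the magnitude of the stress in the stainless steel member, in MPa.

σ ≈ 14.1 MPa (tensile)

Both members must finish at the same length. With the larger α, the stainless steel tends to over-contract; the plates restrain it, putting the stainless steel in tension and the nickel alloy in compression. With no external load the two internal forces are equal and opposite, magnitude P.
Setting the final lengths equal and cancelling L: (α₁ − α₂)ΔT = P/(A₁E₁) + P/(A₂E₂).
|α₁ − α₂|·ΔT = 4.1×10⁻⁶ × 66 = 0.0002706.
1/(A₁E₁) + 1/(A₂E₂) = 1/(1775×194×10³) + 1/(650×195×10³) = 1.079×10⁻⁸ N⁻¹.
P = 0.0002706 / 1.079×10⁻⁸ = 25070 N = 25.07 kN.
σ_{stainless steel} = P/A₁ = 25070/1775 = 14.12 MPa, tensile.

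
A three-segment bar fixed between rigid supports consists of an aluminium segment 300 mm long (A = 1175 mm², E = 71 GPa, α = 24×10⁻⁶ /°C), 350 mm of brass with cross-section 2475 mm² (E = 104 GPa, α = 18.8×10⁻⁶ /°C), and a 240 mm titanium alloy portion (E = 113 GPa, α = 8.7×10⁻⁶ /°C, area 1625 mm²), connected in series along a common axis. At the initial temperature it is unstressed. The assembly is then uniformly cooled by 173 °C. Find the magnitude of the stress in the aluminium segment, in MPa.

σ ≈ 373 MPa (tensile)

Free thermal contraction of the whole bar: Σ αᵢΔT Lᵢ = 24×10⁻⁶×173×300 + 18.8×10⁻⁶×173×350 + 8.7×10⁻⁶×173×240 = 2.745 mm.
Since the ends are fixed, an axial force P builds up, equal in every segment, with P · Σ Lᵢ/(AᵢEᵢ) = δ_free.
Σ Lᵢ/(AᵢEᵢ) = 300/(1175×71×10³) + 350/(2475×104×10³) + 240/(1625×113×10³) = 6.263×10⁻⁶ mm/N.
So P = 2.745 / 6.263×10⁻⁶ = 438.3 kN, tensile.
σ_{aluminium} = P / A = 438300 / 1175 = 373 MPa.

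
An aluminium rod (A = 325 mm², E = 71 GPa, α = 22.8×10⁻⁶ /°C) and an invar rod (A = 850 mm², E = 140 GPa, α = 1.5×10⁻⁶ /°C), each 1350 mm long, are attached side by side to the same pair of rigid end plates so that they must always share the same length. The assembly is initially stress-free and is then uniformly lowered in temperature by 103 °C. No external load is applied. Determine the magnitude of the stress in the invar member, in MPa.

σ ≈ 49.9 MPa (compressive)

The aluminium has the larger α, so on cooling it would change length more than the invar if both were free. The rigid plates force a common final length, so the aluminium is put into tension and the invar into compression, with equal and opposite forces P (no external load).
Compatibility of the two members (thermal + elastic change equal): (α₁ − α₂)ΔT = P·[1/(A₁E₁) + 1/(A₂E₂)].
|α₁ − α₂|·ΔT = 21.3×10⁻⁶ × 103 = 0.002194.
1/(A₁E₁) + 1/(A₂E₂) = 1/(325×71×10³) + 1/(850×140×10³) = 5.174×10⁻⁸ N⁻¹.
So P = 0.002194 / 5.174×10⁻⁸ = 42.4 kN.
σ_{invar} = P/A₂ = 42400/850 = 49.88 MPa, compressive.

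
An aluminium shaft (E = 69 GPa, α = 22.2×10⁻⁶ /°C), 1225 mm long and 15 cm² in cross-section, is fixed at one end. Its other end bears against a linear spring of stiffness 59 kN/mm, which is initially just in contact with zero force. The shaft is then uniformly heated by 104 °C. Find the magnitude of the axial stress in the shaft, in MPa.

σ ≈ 65.5 MPa (compressive)

Free thermal expansion: δ_free = αΔT L = 22.2×10⁻⁶ × 104 × 1225 = 2.828 mm.
Let P be the compressive force at the spring. The shaft shortens elastically by PL/(AE) and the spring compresses by P/k; together these equal δ_free.
P [ L/(AE) + 1/k ] = δ_free → P [ 1225/(1500×69×10³) + 1/(59×10³) ] = 2.828.
P = 2.828 / 2.878×10⁻⁵ = 98260 N.
σ = P/A = 98260/1500 = 65.5 MPa.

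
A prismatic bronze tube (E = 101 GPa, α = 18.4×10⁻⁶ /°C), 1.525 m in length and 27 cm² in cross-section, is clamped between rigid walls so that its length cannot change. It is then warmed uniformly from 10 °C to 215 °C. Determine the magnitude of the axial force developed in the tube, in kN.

P ≈ 1030 kN (compressive)

With zero net strain, σ = E·αΔT = 101 GPa × 18.4×10⁻⁶ × 205 = 381 MPa.
Then P = σA = 381 × 2700 mm² = 1029 kN, compressive.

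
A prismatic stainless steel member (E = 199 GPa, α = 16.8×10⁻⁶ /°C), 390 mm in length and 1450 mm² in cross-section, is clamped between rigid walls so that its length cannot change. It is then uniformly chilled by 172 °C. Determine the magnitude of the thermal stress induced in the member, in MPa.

σ ≈ 575 MPa (tensile)

Because both ends are immovable the net strain is zero, and the suppressed thermal strain is αΔT = 16.8×10⁻⁶ × 172 = 2889.6×10⁻⁶.
Hence σ = E·αΔT = 199×10³ × 2889.6×10⁻⁶ = 575 MPa, tensile.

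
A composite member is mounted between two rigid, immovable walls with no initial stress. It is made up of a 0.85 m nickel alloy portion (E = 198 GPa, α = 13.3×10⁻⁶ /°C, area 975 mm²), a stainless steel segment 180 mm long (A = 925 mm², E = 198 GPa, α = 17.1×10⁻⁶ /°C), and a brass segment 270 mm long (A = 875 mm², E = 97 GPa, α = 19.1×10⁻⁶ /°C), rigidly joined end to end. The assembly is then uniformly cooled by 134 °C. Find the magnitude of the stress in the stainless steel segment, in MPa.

σ ≈ 330 MPa (tensile)

With the walls removed the bar would change length by δ_free = Σ αᵢΔT Lᵢ = 13.3×10⁻⁶×134×850 + 17.1×10⁻⁶×134×180 + 19.1×10⁻⁶×134×270 = 2.618 mm.
The rigid supports impose zero overall length change; the single axial force P common to all segments must satisfy P Σ Lᵢ/(AᵢEᵢ) = δ_free.
The series flexibility is Σ Lᵢ/(AᵢEᵢ) = 850/(975×198×10³) + 180/(925×198×10³) + 270/(875×97×10³) = 8.567×10⁻⁶ mm/N.
P = 2.618 / 8.567×10⁻⁶ = 305600 N = 305.6 kN, tensile.
σ_{stainless steel} = P / A = 305600 / 925 = 330.4 MPa.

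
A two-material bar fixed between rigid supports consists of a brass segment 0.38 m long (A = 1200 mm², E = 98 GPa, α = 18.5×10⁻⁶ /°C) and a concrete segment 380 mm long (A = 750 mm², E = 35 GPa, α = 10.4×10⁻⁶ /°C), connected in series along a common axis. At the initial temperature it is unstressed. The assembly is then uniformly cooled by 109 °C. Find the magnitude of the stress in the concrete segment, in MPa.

If the supports were absent, the total length change would be Σ αᵢΔT Lᵢ = 18.5×10⁻⁶×109×380 + 10.4×10⁻⁶×109×380 = 1.197 mm.
Since the ends are fixed, an axial force P builds up, equal in every segment, with P · Σ Lᵢ/(AᵢEᵢ) = δ_free.
Σ Lᵢ/(AᵢEᵢ) = 380/(1200×98×10³) + 380/(750×35×10³) = 1.771×10⁻⁵ mm/N.
Hence P = δ_free / Σ(L/AE) = 1.197/1.771×10⁻⁵ = 67.6 kN (tensile).
σ_{concrete} = P / A = 67600 / 750 = 90.13 MPa.

σ ≈ 90.1 MPa (tensile)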